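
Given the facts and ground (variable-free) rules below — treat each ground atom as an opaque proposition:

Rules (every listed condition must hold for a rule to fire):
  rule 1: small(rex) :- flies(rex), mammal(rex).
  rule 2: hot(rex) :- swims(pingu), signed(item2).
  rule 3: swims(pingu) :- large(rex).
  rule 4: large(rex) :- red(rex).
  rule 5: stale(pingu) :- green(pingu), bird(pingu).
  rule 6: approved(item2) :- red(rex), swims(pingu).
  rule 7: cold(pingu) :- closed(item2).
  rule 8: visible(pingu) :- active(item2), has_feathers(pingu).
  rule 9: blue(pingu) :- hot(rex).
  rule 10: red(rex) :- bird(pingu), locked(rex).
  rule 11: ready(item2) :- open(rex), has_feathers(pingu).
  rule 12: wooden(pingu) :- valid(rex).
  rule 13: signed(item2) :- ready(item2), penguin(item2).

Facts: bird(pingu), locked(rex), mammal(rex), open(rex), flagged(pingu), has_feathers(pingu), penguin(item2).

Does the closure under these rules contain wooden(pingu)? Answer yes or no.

Round 1 — rule 10, rule 11, derive red(rex), ready(item2).
Round 2 — rule 4, rule 13, derive large(rex), signed(item2).
Round 3 — rule 3, derive swims(pingu).
Round 4 — rule 2, rule 6, derive hot(rex), approved(item2).
Round 5 — rule 9, derive blue(pingu).
Fixed point reached. wooden(pingu) is concluded only by rule 12; rule 12 needs valid(rex) (never derived).

no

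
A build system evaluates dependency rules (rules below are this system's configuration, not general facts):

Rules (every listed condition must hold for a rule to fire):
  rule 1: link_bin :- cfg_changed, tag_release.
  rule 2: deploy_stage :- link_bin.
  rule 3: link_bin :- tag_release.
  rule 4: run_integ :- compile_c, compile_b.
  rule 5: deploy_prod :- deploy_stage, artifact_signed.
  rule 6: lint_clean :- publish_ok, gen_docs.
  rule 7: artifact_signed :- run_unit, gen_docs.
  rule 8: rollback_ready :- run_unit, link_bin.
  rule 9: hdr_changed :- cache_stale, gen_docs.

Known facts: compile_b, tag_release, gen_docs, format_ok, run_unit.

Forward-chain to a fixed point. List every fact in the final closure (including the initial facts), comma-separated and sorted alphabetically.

[1] rule 3 [link_bin :- tag_release.]; rule 7 [artifact_signed :- run_unit, gen_docs.]. ⇒ new: link_bin, artifact_signed.
[2] rule 2 [deploy_stage :- link_bin.]; rule 8 [rollback_ready :- run_unit, link_bin.]. ⇒ new: deploy_stage, rollback_ready.
[3] rule 5 [deploy_prod :- deploy_stage, artifact_signed.]. ⇒ new: deploy_prod.

artifact_signed, compile_b, deploy_prod, deploy_stage, format_ok, gen_docs, link_bin, rollback_ready, run_unit, tag_release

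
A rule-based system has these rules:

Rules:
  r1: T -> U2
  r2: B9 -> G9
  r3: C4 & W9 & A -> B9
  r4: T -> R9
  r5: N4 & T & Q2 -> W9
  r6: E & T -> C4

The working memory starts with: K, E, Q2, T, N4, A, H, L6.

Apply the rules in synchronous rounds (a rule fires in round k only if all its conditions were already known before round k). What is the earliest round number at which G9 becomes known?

Round 1 fires r1, r4, r5, r6, giving U2, R9, W9, C4.
Round 2 fires r3, giving B9.
Round 3 fires r2, giving G9.
G9 first appears in round 3.

3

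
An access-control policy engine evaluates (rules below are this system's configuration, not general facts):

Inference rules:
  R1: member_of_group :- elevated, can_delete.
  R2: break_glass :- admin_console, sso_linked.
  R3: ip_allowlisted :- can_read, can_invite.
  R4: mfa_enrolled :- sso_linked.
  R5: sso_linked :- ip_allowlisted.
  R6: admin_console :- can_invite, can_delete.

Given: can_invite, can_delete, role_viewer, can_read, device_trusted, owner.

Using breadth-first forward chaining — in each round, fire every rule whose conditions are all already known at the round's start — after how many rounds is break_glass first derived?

3

[1] R3 [ip_allowlisted :- can_read, can_invite.]; R6 [admin_console :- can_invite, can_delete.]. ⇒ new: ip_allowlisted, admin_console.
[2] R5 [sso_linked :- ip_allowlisted.]. ⇒ new: sso_linked.
[3] R2 [break_glass :- admin_console, sso_linked.]; R4 [mfa_enrolled :- sso_linked.]. ⇒ new: break_glass, mfa_enrolled.
break_glass first appears in round 3.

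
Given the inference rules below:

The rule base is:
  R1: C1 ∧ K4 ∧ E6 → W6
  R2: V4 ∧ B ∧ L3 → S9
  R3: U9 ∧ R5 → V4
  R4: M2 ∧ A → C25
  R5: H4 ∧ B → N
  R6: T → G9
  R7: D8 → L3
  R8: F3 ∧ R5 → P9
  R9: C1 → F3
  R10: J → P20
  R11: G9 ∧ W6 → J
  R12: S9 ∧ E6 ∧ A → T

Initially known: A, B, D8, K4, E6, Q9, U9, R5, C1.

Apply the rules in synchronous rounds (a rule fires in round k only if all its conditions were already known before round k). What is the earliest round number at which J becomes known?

5

[1] R1 [C1 ∧ K4 ∧ E6 → W6]; R3 [U9 ∧ R5 → V4]; R7 [D8 → L3]; R9 [C1 → F3]. ⇒ new: W6, V4, L3, F3.
[2] R2 [V4 ∧ B ∧ L3 → S9]; R8 [F3 ∧ R5 → P9]. ⇒ new: S9, P9.
[3] R12 [S9 ∧ E6 ∧ A → T]. ⇒ new: T.
[4] R6 [T → G9]. ⇒ new: G9.
[5] R11 [G9 ∧ W6 → J]. ⇒ new: J.
J first appears in round 5.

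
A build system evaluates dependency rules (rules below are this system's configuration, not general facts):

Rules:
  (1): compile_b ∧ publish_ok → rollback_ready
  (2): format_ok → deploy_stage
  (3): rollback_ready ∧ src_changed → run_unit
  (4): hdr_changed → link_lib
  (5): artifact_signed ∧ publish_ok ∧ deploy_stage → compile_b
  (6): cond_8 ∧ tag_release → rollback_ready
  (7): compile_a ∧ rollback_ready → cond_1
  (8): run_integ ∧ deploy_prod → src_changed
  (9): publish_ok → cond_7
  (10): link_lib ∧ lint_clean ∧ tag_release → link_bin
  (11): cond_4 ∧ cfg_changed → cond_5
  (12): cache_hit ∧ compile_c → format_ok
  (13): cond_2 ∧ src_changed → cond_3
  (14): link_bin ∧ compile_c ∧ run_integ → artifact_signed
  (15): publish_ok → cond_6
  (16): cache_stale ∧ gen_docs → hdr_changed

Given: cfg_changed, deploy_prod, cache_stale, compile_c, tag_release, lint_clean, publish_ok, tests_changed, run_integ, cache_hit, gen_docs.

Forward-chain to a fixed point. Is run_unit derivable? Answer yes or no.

yes

Round 1: (8) [run_integ ∧ deploy_prod → src_changed]; (9) [publish_ok → cond_7]; (12) [cache_hit ∧ compile_c → format_ok]; (15) [publish_ok → cond_6]; (16) [cache_stale ∧ gen_docs → hdr_changed]. New: src_changed, cond_7, format_ok, cond_6, hdr_changed.
Round 2: (2) [format_ok → deploy_stage]; (4) [hdr_changed → link_lib]. New: deploy_stage, link_lib.
Round 3: (10) [link_lib ∧ lint_clean ∧ tag_release → link_bin]. New: link_bin.
Round 4: (14) [link_bin ∧ compile_c ∧ run_integ → artifact_signed]. New: artifact_signed.
Round 5: (5) [artifact_signed ∧ publish_ok ∧ deploy_stage → compile_b]. New: compile_b.
Round 6: (1) [compile_b ∧ publish_ok → rollback_ready]. New: rollback_ready.
Round 7: (3) [rollback_ready ∧ src_changed → run_unit]. New: run_unit.
run_unit appears in round 7, so it is derivable.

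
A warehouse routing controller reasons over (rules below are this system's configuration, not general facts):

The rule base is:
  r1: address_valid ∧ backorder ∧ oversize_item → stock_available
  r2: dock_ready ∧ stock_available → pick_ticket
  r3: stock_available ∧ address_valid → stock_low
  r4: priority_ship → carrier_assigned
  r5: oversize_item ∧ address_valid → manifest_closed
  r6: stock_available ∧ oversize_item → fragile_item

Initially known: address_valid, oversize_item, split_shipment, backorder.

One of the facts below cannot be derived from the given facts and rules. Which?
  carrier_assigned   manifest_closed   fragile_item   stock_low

carrier_assigned

Round 1 — r1, r5, derive stock_available, manifest_closed.
Round 2 — r3, r6, derive stock_low, fragile_item.
Derived: manifest_closed (round 1), stock_low (round 2), fragile_item (round 2). carrier_assigned never appears in any round.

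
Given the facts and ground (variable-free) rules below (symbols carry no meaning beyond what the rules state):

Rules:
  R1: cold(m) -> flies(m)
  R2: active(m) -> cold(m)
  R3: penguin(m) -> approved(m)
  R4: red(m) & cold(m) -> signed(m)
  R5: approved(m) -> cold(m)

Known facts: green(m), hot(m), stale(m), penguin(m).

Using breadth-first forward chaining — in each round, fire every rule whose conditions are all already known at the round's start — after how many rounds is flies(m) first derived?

3

Round 1: R3 [penguin(m) -> approved(m)]. Adds approved(m).
Round 2: R5 [approved(m) -> cold(m)]. Adds cold(m).
Round 3: R1 [cold(m) -> flies(m)]. Adds flies(m).
flies(m) first appears in round 3.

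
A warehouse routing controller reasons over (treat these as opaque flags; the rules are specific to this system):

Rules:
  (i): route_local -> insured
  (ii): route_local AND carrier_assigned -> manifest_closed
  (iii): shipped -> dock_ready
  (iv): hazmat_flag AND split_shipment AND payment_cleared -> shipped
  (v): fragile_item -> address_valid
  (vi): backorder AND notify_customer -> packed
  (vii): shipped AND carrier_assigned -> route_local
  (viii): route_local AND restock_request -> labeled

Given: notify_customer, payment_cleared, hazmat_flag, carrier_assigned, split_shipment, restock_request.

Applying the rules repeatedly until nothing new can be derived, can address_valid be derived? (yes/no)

no

Round 1: (iv) [hazmat_flag AND split_shipment AND payment_cleared -> shipped]. Adds shipped.
Round 2: (iii) [shipped -> dock_ready]; (vii) [shipped AND carrier_assigned -> route_local]. Adds dock_ready, route_local.
Round 3: (i) [route_local -> insured]; (ii) [route_local AND carrier_assigned -> manifest_closed]; (viii) [route_local AND restock_request -> labeled]. Adds insured, manifest_closed, labeled.
Fixed point reached. address_valid is concluded only by (v); (v) needs fragile_item (never derived).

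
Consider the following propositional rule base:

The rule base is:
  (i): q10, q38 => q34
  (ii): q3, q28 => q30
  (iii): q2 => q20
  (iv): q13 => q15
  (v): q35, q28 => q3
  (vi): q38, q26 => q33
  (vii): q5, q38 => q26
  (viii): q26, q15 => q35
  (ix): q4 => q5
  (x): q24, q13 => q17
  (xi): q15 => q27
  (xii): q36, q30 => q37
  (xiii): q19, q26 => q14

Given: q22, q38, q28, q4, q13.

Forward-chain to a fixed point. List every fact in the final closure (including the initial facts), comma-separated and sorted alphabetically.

Round 1: (iv) [q13 => q15]; (ix) [q4 => q5]. Adds q15, q5.
Round 2: (vii) [q5, q38 => q26]; (xi) [q15 => q27]. Adds q26, q27.
Round 3: (vi) [q38, q26 => q33]; (viii) [q26, q15 => q35]. Adds q33, q35.
Round 4: (v) [q35, q28 => q3]. Adds q3.
Round 5: (ii) [q3, q28 => q30]. Adds q30.

q13, q15, q22, q26, q27, q28, q3, q30, q33, q35, q38, q4, q5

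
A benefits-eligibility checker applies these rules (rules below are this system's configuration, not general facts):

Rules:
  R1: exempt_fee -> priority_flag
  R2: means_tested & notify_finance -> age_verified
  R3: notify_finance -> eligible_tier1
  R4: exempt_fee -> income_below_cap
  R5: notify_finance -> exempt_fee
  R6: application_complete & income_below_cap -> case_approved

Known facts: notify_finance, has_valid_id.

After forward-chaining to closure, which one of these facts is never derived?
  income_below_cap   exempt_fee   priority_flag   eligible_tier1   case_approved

Round 1 — R3, R5, derive eligible_tier1, exempt_fee.
Round 2 — R1, R4, derive priority_flag, income_below_cap.
Derived: eligible_tier1 (round 1), income_below_cap (round 2), exempt_fee (round 1), priority_flag (round 2). case_approved never appears in any round.

case_approved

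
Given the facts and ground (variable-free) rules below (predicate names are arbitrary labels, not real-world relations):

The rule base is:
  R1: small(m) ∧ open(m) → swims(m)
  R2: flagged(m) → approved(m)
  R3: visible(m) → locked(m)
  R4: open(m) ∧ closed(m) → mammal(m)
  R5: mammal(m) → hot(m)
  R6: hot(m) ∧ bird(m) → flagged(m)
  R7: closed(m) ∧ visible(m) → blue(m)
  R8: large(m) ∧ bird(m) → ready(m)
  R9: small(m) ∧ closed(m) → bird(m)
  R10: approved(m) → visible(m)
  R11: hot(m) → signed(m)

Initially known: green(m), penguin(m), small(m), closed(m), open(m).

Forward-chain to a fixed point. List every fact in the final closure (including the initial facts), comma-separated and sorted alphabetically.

Round 1 — R1, R4, R9, derive swims(m), mammal(m), bird(m).
Round 2 — R5, derive hot(m).
Round 3 — R6, R11, derive flagged(m), signed(m).
Round 4 — R2, derive approved(m).
Round 5 — R10, derive visible(m).
Round 6 — R3, R7, derive locked(m), blue(m).

approved(m), bird(m), blue(m), closed(m), flagged(m), green(m), hot(m), locked(m), mammal(m), open(m), penguin(m), signed(m), small(m), swims(m), visible(m)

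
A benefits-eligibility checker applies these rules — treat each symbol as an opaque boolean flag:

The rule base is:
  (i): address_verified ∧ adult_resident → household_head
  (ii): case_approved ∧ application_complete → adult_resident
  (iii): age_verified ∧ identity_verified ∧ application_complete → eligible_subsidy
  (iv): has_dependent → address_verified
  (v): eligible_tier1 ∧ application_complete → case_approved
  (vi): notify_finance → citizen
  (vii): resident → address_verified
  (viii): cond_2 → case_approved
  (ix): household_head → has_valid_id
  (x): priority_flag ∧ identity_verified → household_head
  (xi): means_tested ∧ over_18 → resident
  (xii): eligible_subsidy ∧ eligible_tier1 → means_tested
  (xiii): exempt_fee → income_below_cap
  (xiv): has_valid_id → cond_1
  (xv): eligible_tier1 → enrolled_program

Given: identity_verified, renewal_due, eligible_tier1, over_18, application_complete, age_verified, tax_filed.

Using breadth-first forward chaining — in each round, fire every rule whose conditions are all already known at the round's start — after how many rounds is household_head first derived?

5

[1] (iii) [age_verified ∧ identity_verified ∧ application_complete → eligible_subsidy]; (v) [eligible_tier1 ∧ application_complete → case_approved]; (xv) [eligible_tier1 → enrolled_program]. ⇒ new: eligible_subsidy, case_approved, enrolled_program.
[2] (ii) [case_approved ∧ application_complete → adult_resident]; (xii) [eligible_subsidy ∧ eligible_tier1 → means_tested]. ⇒ new: adult_resident, means_tested.
[3] (xi) [means_tested ∧ over_18 → resident]. ⇒ new: resident.
[4] (vii) [resident → address_verified]. ⇒ new: address_verified.
[5] (i) [address_verified ∧ adult_resident → household_head]. ⇒ new: household_head.
household_head first appears in round 5.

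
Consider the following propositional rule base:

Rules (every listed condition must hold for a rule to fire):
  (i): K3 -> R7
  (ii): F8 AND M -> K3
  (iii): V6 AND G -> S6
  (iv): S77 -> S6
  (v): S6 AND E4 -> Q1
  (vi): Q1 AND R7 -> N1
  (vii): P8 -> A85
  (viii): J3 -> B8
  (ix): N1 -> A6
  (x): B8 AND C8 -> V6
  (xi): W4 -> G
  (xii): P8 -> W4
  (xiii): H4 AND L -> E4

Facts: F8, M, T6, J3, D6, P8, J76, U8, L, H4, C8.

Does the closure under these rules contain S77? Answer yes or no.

[1] (ii) [F8 AND M -> K3]; (vii) [P8 -> A85]; (viii) [J3 -> B8]; (xii) [P8 -> W4]; (xiii) [H4 AND L -> E4]. ⇒ new: K3, A85, B8, W4, E4.
[2] (i) [K3 -> R7]; (x) [B8 AND C8 -> V6]; (xi) [W4 -> G]. ⇒ new: R7, V6, G.
[3] (iii) [V6 AND G -> S6]. ⇒ new: S6.
[4] (v) [S6 AND E4 -> Q1]. ⇒ new: Q1.
[5] (vi) [Q1 AND R7 -> N1]. ⇒ new: N1.
[6] (ix) [N1 -> A6]. ⇒ new: A6.
Fixed point reached. No rule has S77 as a consequent, and it is not given.

no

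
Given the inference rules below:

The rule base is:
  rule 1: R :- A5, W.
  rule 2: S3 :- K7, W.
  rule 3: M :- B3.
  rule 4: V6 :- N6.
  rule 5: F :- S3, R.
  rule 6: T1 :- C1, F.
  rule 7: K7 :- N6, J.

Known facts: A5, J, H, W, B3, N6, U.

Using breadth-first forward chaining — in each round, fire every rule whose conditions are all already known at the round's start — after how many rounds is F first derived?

3

Round 1: rule 1 [R :- A5, W.]; rule 3 [M :- B3.]; rule 4 [V6 :- N6.]; rule 7 [K7 :- N6, J.]. Adds R, M, V6, K7.
Round 2: rule 2 [S3 :- K7, W.]. Adds S3.
Round 3: rule 5 [F :- S3, R.]. Adds F.
F first appears in round 3.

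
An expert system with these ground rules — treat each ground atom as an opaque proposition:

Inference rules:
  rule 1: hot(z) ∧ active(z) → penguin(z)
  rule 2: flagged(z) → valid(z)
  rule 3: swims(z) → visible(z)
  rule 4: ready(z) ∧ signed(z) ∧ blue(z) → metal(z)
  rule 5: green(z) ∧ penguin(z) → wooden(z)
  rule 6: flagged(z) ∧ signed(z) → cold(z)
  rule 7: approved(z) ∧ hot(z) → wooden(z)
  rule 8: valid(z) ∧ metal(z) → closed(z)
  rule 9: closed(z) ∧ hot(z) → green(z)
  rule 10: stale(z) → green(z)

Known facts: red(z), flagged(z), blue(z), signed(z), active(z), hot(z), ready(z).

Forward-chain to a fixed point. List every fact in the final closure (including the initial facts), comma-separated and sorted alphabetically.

active(z), blue(z), closed(z), cold(z), flagged(z), green(z), hot(z), metal(z), penguin(z), ready(z), red(z), signed(z), valid(z), wooden(z)

Round 1: rule 1 [hot(z) ∧ active(z) → penguin(z)]; rule 2 [flagged(z) → valid(z)]; rule 4 [ready(z) ∧ signed(z) ∧ blue(z) → metal(z)]; rule 6 [flagged(z) ∧ signed(z) → cold(z)]. New: penguin(z), valid(z), metal(z), cold(z).
Round 2: rule 8 [valid(z) ∧ metal(z) → closed(z)]. New: closed(z).
Round 3: rule 9 [closed(z) ∧ hot(z) → green(z)]. New: green(z).
Round 4: rule 5 [green(z) ∧ penguin(z) → wooden(z)]. New: wooden(z).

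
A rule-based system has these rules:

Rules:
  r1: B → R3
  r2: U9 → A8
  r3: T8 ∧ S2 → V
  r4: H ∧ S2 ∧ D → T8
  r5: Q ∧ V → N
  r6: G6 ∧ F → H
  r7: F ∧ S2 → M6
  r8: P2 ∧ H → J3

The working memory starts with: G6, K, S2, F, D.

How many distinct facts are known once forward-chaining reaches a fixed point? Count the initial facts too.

9

Round 1 fires r6, r7, giving H, M6.
Round 2 fires r4, giving T8.
Round 3 fires r3, giving V.
Closure: {D, F, G6, H, K, M6, S2, T8, V} — 9 facts.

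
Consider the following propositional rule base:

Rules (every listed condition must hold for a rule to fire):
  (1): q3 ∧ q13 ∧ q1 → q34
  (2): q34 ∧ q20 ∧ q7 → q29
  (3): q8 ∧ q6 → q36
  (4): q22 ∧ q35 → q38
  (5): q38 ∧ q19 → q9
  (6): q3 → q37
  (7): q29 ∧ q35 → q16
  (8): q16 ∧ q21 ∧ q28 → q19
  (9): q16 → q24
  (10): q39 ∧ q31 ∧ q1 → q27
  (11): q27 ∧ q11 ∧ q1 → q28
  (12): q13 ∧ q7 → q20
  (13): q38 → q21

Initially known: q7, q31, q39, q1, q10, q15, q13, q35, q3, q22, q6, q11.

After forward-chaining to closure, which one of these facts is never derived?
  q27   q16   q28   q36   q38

Round 1 fires (1), (4), (6), (10), (12), giving q34, q38, q37, q27, q20.
Round 2 fires (2), (11), (13), giving q29, q28, q21.
Round 3 fires (7), giving q16.
Round 4 fires (8), (9), giving q19, q24.
Round 5 fires (5), giving q9.
Derived: q27 (round 1), q16 (round 3), q38 (round 1), q28 (round 2). q36 never appears in any round.

q36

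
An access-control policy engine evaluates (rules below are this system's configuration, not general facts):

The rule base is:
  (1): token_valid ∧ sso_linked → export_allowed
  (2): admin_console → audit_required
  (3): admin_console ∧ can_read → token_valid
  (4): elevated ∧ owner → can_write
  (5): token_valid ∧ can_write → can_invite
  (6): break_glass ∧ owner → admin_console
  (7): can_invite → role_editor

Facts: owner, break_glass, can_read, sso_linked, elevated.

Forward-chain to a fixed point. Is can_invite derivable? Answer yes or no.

Round 1: (4) [elevated ∧ owner → can_write]; (6) [break_glass ∧ owner → admin_console]. Adds can_write, admin_console.
Round 2: (2) [admin_console → audit_required]; (3) [admin_console ∧ can_read → token_valid]. Adds audit_required, token_valid.
Round 3: (1) [token_valid ∧ sso_linked → export_allowed]; (5) [token_valid ∧ can_write → can_invite]. Adds export_allowed, can_invite.
Round 4: (7) [can_invite → role_editor]. Adds role_editor.
can_invite appears in round 3, so it is derivable.

yes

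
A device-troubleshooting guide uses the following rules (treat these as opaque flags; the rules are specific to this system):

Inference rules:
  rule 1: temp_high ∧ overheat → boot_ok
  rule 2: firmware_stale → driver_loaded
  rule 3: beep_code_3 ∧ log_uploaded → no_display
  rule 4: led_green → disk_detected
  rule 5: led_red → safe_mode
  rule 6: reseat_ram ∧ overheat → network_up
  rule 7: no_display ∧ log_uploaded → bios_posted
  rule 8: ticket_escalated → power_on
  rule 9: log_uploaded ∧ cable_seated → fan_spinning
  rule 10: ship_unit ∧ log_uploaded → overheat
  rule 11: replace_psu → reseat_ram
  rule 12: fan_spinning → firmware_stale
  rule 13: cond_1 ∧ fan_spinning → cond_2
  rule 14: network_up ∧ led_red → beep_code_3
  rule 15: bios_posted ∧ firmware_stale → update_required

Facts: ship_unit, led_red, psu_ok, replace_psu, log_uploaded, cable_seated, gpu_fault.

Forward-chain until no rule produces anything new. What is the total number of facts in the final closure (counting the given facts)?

Round 1: rule 5 [led_red → safe_mode]; rule 9 [log_uploaded ∧ cable_seated → fan_spinning]; rule 10 [ship_unit ∧ log_uploaded → overheat]; rule 11 [replace_psu → reseat_ram]. Adds safe_mode, fan_spinning, overheat, reseat_ram.
Round 2: rule 6 [reseat_ram ∧ overheat → network_up]; rule 12 [fan_spinning → firmware_stale]. Adds network_up, firmware_stale.
Round 3: rule 2 [firmware_stale → driver_loaded]; rule 14 [network_up ∧ led_red → beep_code_3]. Adds driver_loaded, beep_code_3.
Round 4: rule 3 [beep_code_3 ∧ log_uploaded → no_display]. Adds no_display.
Round 5: rule 7 [no_display ∧ log_uploaded → bios_posted]. Adds bios_posted.
Round 6: rule 15 [bios_posted ∧ firmware_stale → update_required]. Adds update_required.
Closure: {beep_code_3, bios_posted, cable_seated, driver_loaded, fan_spinning, firmware_stale, gpu_fault, led_red, log_uploaded, network_up, no_display, overheat, psu_ok, replace_psu, reseat_ram, safe_mode, ship_unit, update_required} — 18 facts.

18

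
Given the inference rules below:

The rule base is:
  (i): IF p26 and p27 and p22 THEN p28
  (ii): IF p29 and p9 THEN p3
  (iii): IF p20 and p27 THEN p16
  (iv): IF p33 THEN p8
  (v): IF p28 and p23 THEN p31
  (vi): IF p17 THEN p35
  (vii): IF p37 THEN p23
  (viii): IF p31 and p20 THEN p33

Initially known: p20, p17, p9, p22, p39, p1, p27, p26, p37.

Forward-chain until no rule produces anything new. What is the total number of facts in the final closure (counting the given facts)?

16

Round 1: (i) [IF p26 and p27 and p22 THEN p28]; (iii) [IF p20 and p27 THEN p16]; (vi) [IF p17 THEN p35]; (vii) [IF p37 THEN p23]. New: p28, p16, p35, p23.
Round 2: (v) [IF p28 and p23 THEN p31]. New: p31.
Round 3: (viii) [IF p31 and p20 THEN p33]. New: p33.
Round 4: (iv) [IF p33 THEN p8]. New: p8.
Closure: {p1, p16, p17, p20, p22, p23, p26, p27, p28, p31, p33, p35, p37, p39, p8, p9} — 16 facts.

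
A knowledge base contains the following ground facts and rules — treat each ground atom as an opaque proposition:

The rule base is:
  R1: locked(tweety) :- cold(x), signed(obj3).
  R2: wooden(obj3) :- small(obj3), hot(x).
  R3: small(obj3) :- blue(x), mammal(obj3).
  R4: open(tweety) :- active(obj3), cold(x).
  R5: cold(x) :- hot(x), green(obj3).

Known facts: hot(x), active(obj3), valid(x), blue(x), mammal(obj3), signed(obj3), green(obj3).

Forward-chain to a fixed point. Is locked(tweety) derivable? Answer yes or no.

yes

Round 1 — R3, R5, derive small(obj3), cold(x).
Round 2 — R1, R2, R4, derive locked(tweety), wooden(obj3), open(tweety).
locked(tweety) appears in round 2, so it is derivable.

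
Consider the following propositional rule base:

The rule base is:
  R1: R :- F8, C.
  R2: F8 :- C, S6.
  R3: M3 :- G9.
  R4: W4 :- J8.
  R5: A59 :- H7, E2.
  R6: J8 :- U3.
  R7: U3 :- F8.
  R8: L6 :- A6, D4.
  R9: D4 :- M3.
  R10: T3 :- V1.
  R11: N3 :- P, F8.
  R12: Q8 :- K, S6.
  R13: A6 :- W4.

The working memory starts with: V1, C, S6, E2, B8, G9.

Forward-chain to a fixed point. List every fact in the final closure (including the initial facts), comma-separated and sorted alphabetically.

A6, B8, C, D4, E2, F8, G9, J8, L6, M3, R, S6, T3, U3, V1, W4

Round 1: R2 [F8 :- C, S6.]; R3 [M3 :- G9.]; R10 [T3 :- V1.]. Adds F8, M3, T3.
Round 2: R1 [R :- F8, C.]; R7 [U3 :- F8.]; R9 [D4 :- M3.]. Adds R, U3, D4.
Round 3: R6 [J8 :- U3.]. Adds J8.
Round 4: R4 [W4 :- J8.]. Adds W4.
Round 5: R13 [A6 :- W4.]. Adds A6.
Round 6: R8 [L6 :- A6, D4.]. Adds L6.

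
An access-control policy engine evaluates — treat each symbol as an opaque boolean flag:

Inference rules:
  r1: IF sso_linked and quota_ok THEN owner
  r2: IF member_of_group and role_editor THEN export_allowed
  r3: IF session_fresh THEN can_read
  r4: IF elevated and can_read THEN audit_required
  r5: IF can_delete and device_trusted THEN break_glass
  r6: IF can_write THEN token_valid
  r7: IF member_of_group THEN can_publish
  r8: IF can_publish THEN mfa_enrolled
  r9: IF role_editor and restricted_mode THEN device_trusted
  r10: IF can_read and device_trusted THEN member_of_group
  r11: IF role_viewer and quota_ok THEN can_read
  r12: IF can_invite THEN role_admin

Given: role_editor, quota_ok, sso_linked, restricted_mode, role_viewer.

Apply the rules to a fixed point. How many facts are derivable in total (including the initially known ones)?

12

[1] r1 [IF sso_linked and quota_ok THEN owner]; r9 [IF role_editor and restricted_mode THEN device_trusted]; r11 [IF role_viewer and quota_ok THEN can_read]. ⇒ new: owner, device_trusted, can_read.
[2] r10 [IF can_read and device_trusted THEN member_of_group]. ⇒ new: member_of_group.
[3] r2 [IF member_of_group and role_editor THEN export_allowed]; r7 [IF member_of_group THEN can_publish]. ⇒ new: export_allowed, can_publish.
[4] r8 [IF can_publish THEN mfa_enrolled]. ⇒ new: mfa_enrolled.
Closure: {can_publish, can_read, device_trusted, export_allowed, member_of_group, mfa_enrolled, owner, quota_ok, restricted_mode, role_editor, role_viewer, sso_linked} — 12 facts.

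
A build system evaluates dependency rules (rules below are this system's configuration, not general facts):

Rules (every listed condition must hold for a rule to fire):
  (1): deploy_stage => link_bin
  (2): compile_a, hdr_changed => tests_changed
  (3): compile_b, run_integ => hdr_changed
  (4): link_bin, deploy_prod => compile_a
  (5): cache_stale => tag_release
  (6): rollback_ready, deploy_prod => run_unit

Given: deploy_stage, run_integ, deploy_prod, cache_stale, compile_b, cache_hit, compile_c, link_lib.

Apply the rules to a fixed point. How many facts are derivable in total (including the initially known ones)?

Round 1 — (1), (3), (5), derive link_bin, hdr_changed, tag_release.
Round 2 — (4), derive compile_a.
Round 3 — (2), derive tests_changed.
Closure: {cache_hit, cache_stale, compile_a, compile_b, compile_c, deploy_prod, deploy_stage, hdr_changed, link_bin, link_lib, run_integ, tag_release, tests_changed} — 13 facts.

13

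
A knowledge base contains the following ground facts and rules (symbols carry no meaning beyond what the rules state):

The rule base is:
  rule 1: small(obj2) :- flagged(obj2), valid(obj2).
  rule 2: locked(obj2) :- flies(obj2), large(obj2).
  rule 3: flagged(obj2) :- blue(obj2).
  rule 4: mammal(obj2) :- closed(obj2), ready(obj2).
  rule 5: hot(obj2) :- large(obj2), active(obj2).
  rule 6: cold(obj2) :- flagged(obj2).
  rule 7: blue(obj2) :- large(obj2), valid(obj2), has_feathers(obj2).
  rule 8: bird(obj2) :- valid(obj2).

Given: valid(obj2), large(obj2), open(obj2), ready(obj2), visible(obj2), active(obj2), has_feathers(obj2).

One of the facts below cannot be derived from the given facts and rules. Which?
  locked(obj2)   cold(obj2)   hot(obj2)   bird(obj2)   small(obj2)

locked(obj2)

Round 1: rule 5 [hot(obj2) :- large(obj2), active(obj2).]; rule 7 [blue(obj2) :- large(obj2), valid(obj2), has_feathers(obj2).]; rule 8 [bird(obj2) :- valid(obj2).]. New: hot(obj2), blue(obj2), bird(obj2).
Round 2: rule 3 [flagged(obj2) :- blue(obj2).]. New: flagged(obj2).
Round 3: rule 1 [small(obj2) :- flagged(obj2), valid(obj2).]; rule 6 [cold(obj2) :- flagged(obj2).]. New: small(obj2), cold(obj2).
Derived: small(obj2) (round 3), cold(obj2) (round 3), bird(obj2) (round 1), hot(obj2) (round 1). locked(obj2) never appears in any round.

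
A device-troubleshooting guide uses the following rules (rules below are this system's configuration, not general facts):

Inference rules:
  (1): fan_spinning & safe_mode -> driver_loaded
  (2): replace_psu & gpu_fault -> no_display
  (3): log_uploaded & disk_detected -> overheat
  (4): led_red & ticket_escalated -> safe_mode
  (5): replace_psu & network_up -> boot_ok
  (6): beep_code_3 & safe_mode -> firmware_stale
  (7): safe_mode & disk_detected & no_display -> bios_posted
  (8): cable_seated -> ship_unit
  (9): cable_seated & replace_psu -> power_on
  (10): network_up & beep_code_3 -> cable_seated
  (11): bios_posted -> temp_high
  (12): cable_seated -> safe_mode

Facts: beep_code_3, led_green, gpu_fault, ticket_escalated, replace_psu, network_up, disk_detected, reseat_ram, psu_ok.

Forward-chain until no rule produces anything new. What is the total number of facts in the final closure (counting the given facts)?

[1] (2) [replace_psu & gpu_fault -> no_display]; (5) [replace_psu & network_up -> boot_ok]; (10) [network_up & beep_code_3 -> cable_seated]. ⇒ new: no_display, boot_ok, cable_seated.
[2] (8) [cable_seated -> ship_unit]; (9) [cable_seated & replace_psu -> power_on]; (12) [cable_seated -> safe_mode]. ⇒ new: ship_unit, power_on, safe_mode.
[3] (6) [beep_code_3 & safe_mode -> firmware_stale]; (7) [safe_mode & disk_detected & no_display -> bios_posted]. ⇒ new: firmware_stale, bios_posted.
[4] (11) [bios_posted -> temp_high]. ⇒ new: temp_high.
Closure: {beep_code_3, bios_posted, boot_ok, cable_seated, disk_detected, firmware_stale, gpu_fault, led_green, network_up, no_display, power_on, psu_ok, replace_psu, reseat_ram, safe_mode, ship_unit, temp_high, ticket_escalated} — 18 facts.

18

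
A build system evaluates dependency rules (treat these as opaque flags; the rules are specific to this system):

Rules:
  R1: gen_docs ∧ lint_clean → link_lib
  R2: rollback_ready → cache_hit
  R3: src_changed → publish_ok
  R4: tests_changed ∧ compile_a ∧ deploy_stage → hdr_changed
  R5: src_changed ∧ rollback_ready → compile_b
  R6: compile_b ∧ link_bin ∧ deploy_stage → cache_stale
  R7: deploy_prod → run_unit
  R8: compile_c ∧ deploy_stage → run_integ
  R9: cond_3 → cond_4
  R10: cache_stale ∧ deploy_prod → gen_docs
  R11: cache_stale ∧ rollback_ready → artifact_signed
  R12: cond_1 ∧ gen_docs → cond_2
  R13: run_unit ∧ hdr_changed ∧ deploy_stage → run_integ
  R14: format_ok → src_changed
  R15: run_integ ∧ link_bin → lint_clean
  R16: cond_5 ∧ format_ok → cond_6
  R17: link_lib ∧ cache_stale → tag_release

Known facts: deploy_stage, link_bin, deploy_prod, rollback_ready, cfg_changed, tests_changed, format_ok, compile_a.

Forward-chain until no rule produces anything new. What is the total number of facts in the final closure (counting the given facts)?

21

Round 1 fires R2, R4, R7, R14, giving cache_hit, hdr_changed, run_unit, src_changed.
Round 2 fires R3, R5, R13, giving publish_ok, compile_b, run_integ.
Round 3 fires R6, R15, giving cache_stale, lint_clean.
Round 4 fires R10, R11, giving gen_docs, artifact_signed.
Round 5 fires R1, giving link_lib.
Round 6 fires R17, giving tag_release.
Closure: {artifact_signed, cache_hit, cache_stale, cfg_changed, compile_a, compile_b, deploy_prod, deploy_stage, format_ok, gen_docs, hdr_changed, link_bin, link_lib, lint_clean, publish_ok, rollback_ready, run_integ, run_unit, src_changed, tag_release, tests_changed} — 21 facts.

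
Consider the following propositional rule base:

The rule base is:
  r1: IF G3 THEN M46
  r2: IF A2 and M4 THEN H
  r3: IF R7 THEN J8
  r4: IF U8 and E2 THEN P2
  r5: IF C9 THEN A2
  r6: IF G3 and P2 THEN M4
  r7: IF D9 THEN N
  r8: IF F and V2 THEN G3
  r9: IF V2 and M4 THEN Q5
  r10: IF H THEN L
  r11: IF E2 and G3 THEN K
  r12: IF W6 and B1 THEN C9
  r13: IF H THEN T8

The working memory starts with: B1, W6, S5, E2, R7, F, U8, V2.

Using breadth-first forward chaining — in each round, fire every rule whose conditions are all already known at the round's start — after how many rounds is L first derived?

Round 1 fires r3, r4, r8, r12, giving J8, P2, G3, C9.
Round 2 fires r1, r5, r6, r11, giving M46, A2, M4, K.
Round 3 fires r2, r9, giving H, Q5.
Round 4 fires r10, r13, giving L, T8.
L first appears in round 4.

4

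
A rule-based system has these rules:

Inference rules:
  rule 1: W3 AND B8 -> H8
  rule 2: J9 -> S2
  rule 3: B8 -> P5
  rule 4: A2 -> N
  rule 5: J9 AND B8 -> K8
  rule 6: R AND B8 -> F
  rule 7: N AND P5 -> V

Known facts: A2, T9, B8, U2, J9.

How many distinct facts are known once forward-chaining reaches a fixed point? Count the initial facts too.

Round 1: rule 2 [J9 -> S2]; rule 3 [B8 -> P5]; rule 4 [A2 -> N]; rule 5 [J9 AND B8 -> K8]. Adds S2, P5, N, K8.
Round 2: rule 7 [N AND P5 -> V]. Adds V.
Closure: {A2, B8, J9, K8, N, P5, S2, T9, U2, V} — 10 facts.

10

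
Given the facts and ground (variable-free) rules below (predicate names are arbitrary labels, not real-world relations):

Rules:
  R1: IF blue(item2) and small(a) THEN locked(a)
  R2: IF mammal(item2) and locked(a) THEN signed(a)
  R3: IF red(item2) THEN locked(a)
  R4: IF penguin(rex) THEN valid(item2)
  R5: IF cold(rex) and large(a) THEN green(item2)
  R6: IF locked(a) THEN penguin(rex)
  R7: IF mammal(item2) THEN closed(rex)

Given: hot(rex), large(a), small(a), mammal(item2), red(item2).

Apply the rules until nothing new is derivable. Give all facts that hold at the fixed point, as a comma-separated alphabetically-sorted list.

closed(rex), hot(rex), large(a), locked(a), mammal(item2), penguin(rex), red(item2), signed(a), small(a), valid(item2)

Round 1 fires R3, R7, giving locked(a), closed(rex).
Round 2 fires R2, R6, giving signed(a), penguin(rex).
Round 3 fires R4, giving valid(item2).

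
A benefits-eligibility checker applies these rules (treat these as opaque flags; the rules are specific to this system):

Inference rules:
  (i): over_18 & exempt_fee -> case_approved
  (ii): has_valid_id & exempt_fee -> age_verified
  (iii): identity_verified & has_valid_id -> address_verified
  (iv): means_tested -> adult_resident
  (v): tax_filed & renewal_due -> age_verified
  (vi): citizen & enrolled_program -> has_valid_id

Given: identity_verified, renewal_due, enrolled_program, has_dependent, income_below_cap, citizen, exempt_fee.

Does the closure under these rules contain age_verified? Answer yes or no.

Round 1 — (vi), derive has_valid_id.
Round 2 — (ii), (iii), derive age_verified, address_verified.
age_verified appears in round 2, so it is derivable.

yes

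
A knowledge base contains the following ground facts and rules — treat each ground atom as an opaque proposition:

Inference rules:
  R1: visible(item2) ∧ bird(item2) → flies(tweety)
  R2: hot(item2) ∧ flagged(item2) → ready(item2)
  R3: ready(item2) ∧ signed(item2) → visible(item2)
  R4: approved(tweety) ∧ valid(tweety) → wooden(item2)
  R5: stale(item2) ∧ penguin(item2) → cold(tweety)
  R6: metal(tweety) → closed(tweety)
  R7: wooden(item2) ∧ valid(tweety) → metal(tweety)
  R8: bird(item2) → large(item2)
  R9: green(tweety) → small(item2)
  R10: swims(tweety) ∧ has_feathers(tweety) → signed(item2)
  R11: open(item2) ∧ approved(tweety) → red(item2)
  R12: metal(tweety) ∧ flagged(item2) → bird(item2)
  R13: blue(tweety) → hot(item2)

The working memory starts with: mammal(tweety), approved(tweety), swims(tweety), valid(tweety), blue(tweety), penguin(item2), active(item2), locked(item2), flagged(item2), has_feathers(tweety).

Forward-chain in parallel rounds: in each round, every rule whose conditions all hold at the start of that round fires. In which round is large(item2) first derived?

4

Round 1 — R4, R10, R13, derive wooden(item2), signed(item2), hot(item2).
Round 2 — R2, R7, derive ready(item2), metal(tweety).
Round 3 — R3, R6, R12, derive visible(item2), closed(tweety), bird(item2).
Round 4 — R1, R8, derive flies(tweety), large(item2).
large(item2) first appears in round 4.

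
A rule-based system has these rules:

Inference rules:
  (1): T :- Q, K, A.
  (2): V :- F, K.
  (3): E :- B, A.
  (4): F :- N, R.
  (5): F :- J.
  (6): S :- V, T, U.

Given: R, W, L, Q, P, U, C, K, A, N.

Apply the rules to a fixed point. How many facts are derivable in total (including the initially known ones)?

[1] (1) [T :- Q, K, A.]; (4) [F :- N, R.]. ⇒ new: T, F.
[2] (2) [V :- F, K.]. ⇒ new: V.
[3] (6) [S :- V, T, U.]. ⇒ new: S.
Closure: {A, C, F, K, L, N, P, Q, R, S, T, U, V, W} — 14 facts.

14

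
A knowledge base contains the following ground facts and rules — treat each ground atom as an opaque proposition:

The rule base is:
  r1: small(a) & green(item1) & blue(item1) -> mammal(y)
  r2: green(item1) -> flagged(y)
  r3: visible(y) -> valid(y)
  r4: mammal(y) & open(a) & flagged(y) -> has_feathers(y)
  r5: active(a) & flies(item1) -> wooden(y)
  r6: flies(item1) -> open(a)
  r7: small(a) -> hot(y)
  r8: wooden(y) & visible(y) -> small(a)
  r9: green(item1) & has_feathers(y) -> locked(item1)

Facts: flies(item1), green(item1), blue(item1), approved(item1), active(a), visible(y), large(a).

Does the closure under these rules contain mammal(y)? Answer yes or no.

yes

Round 1 fires r2, r3, r5, r6, giving flagged(y), valid(y), wooden(y), open(a).
Round 2 fires r8, giving small(a).
Round 3 fires r1, r7, giving mammal(y), hot(y).
Round 4 fires r4, giving has_feathers(y).
Round 5 fires r9, giving locked(item1).
mammal(y) appears in round 3, so it is derivable.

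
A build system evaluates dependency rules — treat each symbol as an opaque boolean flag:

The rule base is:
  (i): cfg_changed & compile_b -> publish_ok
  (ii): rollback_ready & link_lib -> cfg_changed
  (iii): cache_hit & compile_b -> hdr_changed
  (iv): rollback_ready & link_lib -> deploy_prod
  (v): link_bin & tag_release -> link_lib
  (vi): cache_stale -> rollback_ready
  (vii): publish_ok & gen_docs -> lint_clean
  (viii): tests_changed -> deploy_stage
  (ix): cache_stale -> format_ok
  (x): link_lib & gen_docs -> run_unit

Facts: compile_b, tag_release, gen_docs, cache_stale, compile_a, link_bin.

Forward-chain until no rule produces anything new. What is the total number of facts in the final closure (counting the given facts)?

14

Round 1: (v) [link_bin & tag_release -> link_lib]; (vi) [cache_stale -> rollback_ready]; (ix) [cache_stale -> format_ok]. New: link_lib, rollback_ready, format_ok.
Round 2: (ii) [rollback_ready & link_lib -> cfg_changed]; (iv) [rollback_ready & link_lib -> deploy_prod]; (x) [link_lib & gen_docs -> run_unit]. New: cfg_changed, deploy_prod, run_unit.
Round 3: (i) [cfg_changed & compile_b -> publish_ok]. New: publish_ok.
Round 4: (vii) [publish_ok & gen_docs -> lint_clean]. New: lint_clean.
Closure: {cache_stale, cfg_changed, compile_a, compile_b, deploy_prod, format_ok, gen_docs, link_bin, link_lib, lint_clean, publish_ok, rollback_ready, run_unit, tag_release} — 14 facts.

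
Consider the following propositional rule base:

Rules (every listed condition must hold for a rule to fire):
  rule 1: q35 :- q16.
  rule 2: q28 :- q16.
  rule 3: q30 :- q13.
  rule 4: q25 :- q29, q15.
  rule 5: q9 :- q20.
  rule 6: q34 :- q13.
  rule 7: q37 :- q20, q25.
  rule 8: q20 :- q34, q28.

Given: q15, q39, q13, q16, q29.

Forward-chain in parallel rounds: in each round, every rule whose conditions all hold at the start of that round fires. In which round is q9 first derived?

3

Round 1 — rule 1, rule 2, rule 3, rule 4, rule 6, derive q35, q28, q30, q25, q34.
Round 2 — rule 8, derive q20.
Round 3 — rule 5, rule 7, derive q9, q37.
q9 first appears in round 3.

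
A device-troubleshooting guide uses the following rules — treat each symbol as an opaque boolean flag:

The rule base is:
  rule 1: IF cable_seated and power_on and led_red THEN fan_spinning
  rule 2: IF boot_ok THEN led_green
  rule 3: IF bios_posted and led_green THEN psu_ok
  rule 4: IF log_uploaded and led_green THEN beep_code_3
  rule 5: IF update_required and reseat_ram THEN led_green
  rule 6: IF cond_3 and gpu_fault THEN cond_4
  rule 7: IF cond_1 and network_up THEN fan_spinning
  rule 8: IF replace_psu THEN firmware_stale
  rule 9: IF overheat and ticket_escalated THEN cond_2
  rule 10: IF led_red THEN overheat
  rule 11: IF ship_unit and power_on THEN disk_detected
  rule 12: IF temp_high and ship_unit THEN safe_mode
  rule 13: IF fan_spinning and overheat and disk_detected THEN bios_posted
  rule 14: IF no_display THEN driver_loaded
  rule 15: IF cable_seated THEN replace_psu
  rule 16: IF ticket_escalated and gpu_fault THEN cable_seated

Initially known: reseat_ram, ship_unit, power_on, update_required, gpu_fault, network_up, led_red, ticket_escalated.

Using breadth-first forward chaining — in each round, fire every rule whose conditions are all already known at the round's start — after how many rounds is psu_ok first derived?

4

Round 1: rule 5 [IF update_required and reseat_ram THEN led_green]; rule 10 [IF led_red THEN overheat]; rule 11 [IF ship_unit and power_on THEN disk_detected]; rule 16 [IF ticket_escalated and gpu_fault THEN cable_seated]. Adds led_green, overheat, disk_detected, cable_seated.
Round 2: rule 1 [IF cable_seated and power_on and led_red THEN fan_spinning]; rule 9 [IF overheat and ticket_escalated THEN cond_2]; rule 15 [IF cable_seated THEN replace_psu]. Adds fan_spinning, cond_2, replace_psu.
Round 3: rule 8 [IF replace_psu THEN firmware_stale]; rule 13 [IF fan_spinning and overheat and disk_detected THEN bios_posted]. Adds firmware_stale, bios_posted.
Round 4: rule 3 [IF bios_posted and led_green THEN psu_ok]. Adds psu_ok.
psu_ok first appears in round 4.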